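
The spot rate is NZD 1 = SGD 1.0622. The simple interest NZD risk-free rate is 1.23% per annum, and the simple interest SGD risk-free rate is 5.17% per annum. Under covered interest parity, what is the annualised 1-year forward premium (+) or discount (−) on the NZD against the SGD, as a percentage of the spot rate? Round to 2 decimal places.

T = 1 year.
F = S · g_SGD/g_NZD = 1.0622 × 1.051700/1.012300 = 1.1035422.
(F − S)/S ÷ T = (1.1035422 − 1.0622)/1.0622/1 = 0.038921 → 3.89%.

+3.89%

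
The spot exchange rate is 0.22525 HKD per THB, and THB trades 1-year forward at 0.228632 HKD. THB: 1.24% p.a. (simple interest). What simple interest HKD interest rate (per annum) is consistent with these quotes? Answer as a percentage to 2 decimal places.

T = 1 year.
CIP gives F = S · g_HKD/g_THB, so g_HKD/g_THB = 0.228632/0.22525 = 1.0150144.
THB growth factor: 1 + 0.0124×1 = 1.012400.
So the HKD growth factor = 1.0276006.
(1.0276006 − 1)/T = 0.027601, i.e. 2.76%.

2.76%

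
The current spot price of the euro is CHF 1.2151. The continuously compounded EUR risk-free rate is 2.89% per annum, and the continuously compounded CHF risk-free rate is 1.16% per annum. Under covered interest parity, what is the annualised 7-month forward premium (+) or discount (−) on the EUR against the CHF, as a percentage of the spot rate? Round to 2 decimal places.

T = 7/12 years.
CIP forward (CHF per EUR) = 1.2151 × 1.0067896/1.0170012 = 1.2028993.
Annualised premium = (F − S)/S × (1/T) = (1.2028993 − 1.2151)/1.2151 ÷ (7/12) = -1.72%.

-1.72%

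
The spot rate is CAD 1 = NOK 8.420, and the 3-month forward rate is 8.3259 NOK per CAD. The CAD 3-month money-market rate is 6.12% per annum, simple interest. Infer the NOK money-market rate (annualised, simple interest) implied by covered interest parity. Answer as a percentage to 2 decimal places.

1.58%

T = 3/12 years.
F/S = 8.3259/8.42 = 0.9888242 = (growth of NOK) / (growth of CAD).
CAD growth factor: 1 + 0.0612×3/12 = 1.015300.
Hence g_NOK = 1.0039532.
r = (1.0039532 − 1)/(3/12) = 0.015813 → 1.58%.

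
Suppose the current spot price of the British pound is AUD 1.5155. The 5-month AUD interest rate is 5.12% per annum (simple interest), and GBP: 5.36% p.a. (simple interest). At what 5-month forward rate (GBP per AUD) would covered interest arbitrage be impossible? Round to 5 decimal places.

T = 5/12 years.
AUD accumulates by 1 + 0.0512×5/12 = 1.0213333.
GBP growth factor: 1 + 0.0536×5/12 = 1.0223333.
Forward (AUD per GBP) = 1.5155 × 1.0213333 / 1.0223333 = 1.514018.
Quoted the other way: 1/1.514018 = 0.66049 GBP per AUD.

0.66049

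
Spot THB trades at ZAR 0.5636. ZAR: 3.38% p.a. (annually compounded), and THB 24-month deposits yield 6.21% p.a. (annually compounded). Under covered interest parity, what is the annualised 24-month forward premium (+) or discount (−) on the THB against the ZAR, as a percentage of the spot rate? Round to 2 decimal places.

-2.63%

T = 2 years.
F = S · g_ZAR/g_THB = 0.5636 × 1.0687424/1.1280564 = 0.5339655.
Annualised premium = (F − S)/S × (1/T) = (0.5339655 − 0.5636)/0.5636 ÷ 2 = -2.63%.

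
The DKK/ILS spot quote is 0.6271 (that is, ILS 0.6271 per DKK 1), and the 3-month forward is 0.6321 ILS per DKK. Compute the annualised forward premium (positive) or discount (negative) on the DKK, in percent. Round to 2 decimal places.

+3.19%

T = 3/12 years.
(F − S)/S = (0.6321 − 0.6271)/0.6271 = 0.0079732.
Per annum: 0.0079732 / (3/12) = 0.031893 = 3.19%.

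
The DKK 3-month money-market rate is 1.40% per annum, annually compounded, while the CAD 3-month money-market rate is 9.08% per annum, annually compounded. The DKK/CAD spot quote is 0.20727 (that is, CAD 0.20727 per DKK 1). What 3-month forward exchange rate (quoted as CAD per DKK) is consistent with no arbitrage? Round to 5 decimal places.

T = 3/12 years.
Growth of 1 CAD over T: (1 + 0.0908)^(3/12) = 1.0219656.
DKK growth factor: (1 + 0.0140)^(3/12) = 1.0034818.
Forward (CAD per DKK) = 0.20727 × 1.0219656 / 1.0034818 = 0.2110878.

0.21109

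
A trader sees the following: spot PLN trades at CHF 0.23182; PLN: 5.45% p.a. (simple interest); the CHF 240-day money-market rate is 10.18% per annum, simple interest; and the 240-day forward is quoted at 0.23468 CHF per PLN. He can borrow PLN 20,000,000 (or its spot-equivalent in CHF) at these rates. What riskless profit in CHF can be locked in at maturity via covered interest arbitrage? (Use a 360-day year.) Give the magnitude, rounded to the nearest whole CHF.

T = 240/360 years.
Keep in PLN, deliver into the forward: 20,000,000·1.036333333·0.23468 = CHF 4,864,134.13.
Swap to CHF now, deposit: 20,000,000·0.23182·1.067866667 = CHF 4,951,057.01.
The quoted forward undervalues PLN, so borrow PLN, convert to CHF at spot, deposit the CHF at 10.18%, and buy PLN forward at 0.23468 to cover the loan.
The gap between the two covered legs is CHF 86,923.

CHF 86,923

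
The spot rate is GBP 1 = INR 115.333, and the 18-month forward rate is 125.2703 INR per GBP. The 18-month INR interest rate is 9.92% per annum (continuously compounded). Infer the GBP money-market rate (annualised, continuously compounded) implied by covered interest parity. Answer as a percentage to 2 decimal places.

4.41%

T = 18/12 years.
By CIP, F/S equals the INR-to-GBP growth ratio: 125.2703/115.333 = 1.0861618.
INR growth factor: e^(0.0992×18/12) = 1.1604409.
That pins the GBP growth at 1.0683868.
Take logs: ln 1.0683868 / (18/12) = 0.044100, so 4.41%.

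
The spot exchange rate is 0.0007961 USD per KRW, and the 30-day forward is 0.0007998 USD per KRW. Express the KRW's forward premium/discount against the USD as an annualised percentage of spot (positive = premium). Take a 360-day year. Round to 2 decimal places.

+5.58%

T = 30/360 years.
Period premium: (0.0007998 − 0.0007961)/0.0007961 = 0.0046477.
×(1/T) gives 5.58% p.a.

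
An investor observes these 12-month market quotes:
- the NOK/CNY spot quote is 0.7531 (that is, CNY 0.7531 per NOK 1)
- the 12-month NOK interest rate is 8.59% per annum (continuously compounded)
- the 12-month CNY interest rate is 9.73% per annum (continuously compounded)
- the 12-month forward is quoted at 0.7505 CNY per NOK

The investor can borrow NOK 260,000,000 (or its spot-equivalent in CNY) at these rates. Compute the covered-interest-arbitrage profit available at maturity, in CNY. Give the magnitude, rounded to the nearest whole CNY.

CNY 3,182,963

T = 1 year.
Keep in NOK, deliver into the forward: 260,000,000·1.08969735312·0.7505 = CNY 212,632,644.51.
Swap to CNY now, deposit: 260,000,000·0.7531·1.10219098132 = CNY 215,815,607.29.
The quoted forward undervalues NOK, so borrow NOK, convert to CNY at spot, deposit the CNY at 9.73%, and buy NOK forward at 0.7505 to cover the loan.
The gap between the two covered legs is CNY 3,182,963.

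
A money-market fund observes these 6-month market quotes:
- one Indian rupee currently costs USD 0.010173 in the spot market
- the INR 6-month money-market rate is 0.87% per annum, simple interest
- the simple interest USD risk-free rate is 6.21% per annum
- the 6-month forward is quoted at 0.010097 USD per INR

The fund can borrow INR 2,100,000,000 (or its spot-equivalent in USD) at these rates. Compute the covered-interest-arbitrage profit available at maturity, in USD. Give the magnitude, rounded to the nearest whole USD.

USD 730,694

T = 6/12 years.
Keep in INR, deliver into the forward: 2,100,000,000·1.004350·0.010097 = USD 21,295,936.10.
Swap to USD now, deposit: 2,100,000,000·0.010173·1.031050 = USD 22,026,630.47.
The quoted forward undervalues INR, so borrow INR, convert to USD at spot, deposit the USD at 6.21%, and buy INR forward at 0.010097 to cover the loan.
Profit = 22,026,630.47 − 21,295,936.10 = USD 730,694.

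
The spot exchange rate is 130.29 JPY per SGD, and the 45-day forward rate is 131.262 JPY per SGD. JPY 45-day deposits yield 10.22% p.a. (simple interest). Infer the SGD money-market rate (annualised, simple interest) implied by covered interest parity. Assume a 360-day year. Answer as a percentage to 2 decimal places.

4.22%

T = 45/360 years.
CIP gives F = S · g_JPY/g_SGD, so g_JPY/g_SGD = 131.262/130.29 = 1.0074603.
JPY growth factor: 1 + 0.1022×45/360 = 1.012775.
That pins the SGD growth at 1.0052753.
(1.0052753 − 1)/T = 0.042202, i.e. 4.22%.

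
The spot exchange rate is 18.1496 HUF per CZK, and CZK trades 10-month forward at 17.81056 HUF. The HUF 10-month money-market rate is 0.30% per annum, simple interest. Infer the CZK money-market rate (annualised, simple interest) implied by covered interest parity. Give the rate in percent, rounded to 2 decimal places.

T = 10/12 years.
By CIP, F/S equals the HUF-to-CZK growth ratio: 17.81056/18.1496 = 0.9813197.
HUF growth factor: 1 + 0.0030×10/12 = 1.002500.
Hence g_CZK = 1.0215835.
r = (1.0215835 − 1)/(10/12) = 0.025900 → 2.59%.

2.59%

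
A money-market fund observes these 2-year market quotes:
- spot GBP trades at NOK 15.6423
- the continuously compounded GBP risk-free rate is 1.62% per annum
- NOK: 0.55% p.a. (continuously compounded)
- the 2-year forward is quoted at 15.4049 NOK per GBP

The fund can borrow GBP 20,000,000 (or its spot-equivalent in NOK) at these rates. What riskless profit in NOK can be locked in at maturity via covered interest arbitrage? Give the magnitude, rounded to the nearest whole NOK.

T = 2 years.
Keep in GBP, deliver into the forward: 20,000,000·1.03293059492·15.4049 = NOK 318,243,850.43.
Swap to NOK now, deposit: 20,000,000·15.6423·1.01106072244 = NOK 316,306,302.77.
The quoted forward overvalues GBP, so borrow NOK, buy GBP at spot, deposit the GBP at 1.62%, and sell the proceeds forward at 15.4049.
The gap between the two covered legs is NOK 1,937,548.

NOK 1,937,548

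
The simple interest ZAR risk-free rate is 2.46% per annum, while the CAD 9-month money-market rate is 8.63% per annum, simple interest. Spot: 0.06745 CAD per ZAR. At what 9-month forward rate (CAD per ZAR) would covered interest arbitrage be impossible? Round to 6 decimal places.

T = 9/12 years.
CAD accumulates by 1 + 0.0863×9/12 = 1.064725.
ZAR accumulates by 1 + 0.0246×9/12 = 1.018450.
Forward (CAD per ZAR) = 0.06745 × 1.064725 / 1.018450 = 0.07051470.

0.070515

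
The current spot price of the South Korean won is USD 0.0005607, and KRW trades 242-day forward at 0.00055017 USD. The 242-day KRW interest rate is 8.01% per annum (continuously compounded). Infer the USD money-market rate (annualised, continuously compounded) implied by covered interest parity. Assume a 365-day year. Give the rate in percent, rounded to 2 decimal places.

5.15%

T = 242/365 years.
CIP gives F = S · g_USD/g_KRW, so g_USD/g_KRW = 0.00055017/0.0005607 = 0.9812199.
The KRW side grows by e^(0.0801×242/365) = 1.0545429.
So the USD growth factor = 1.0347385.
r = ln(1.0347385)/(242/365) = 0.051505 → 5.15%.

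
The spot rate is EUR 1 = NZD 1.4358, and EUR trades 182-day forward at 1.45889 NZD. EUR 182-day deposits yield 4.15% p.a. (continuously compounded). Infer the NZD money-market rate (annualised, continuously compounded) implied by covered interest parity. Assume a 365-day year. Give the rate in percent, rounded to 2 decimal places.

T = 182/365 years.
CIP gives F = S · g_NZD/g_EUR, so g_NZD/g_EUR = 1.45889/1.4358 = 1.0160816.
The EUR side grows by e^(0.0415×182/365) = 1.0209087.
That pins the NZD growth at 1.0373265.
Take logs: ln 1.0373265 / (182/365) = 0.073495, so 7.35%.

7.35%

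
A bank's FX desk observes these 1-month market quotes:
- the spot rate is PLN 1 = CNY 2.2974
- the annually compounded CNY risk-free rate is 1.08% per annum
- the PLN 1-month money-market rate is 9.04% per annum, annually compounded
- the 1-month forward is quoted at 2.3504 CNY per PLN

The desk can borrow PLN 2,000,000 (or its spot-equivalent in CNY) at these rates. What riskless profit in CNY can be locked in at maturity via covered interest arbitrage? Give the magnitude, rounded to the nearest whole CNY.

T = 1/12 years.
Invest the PLN and cover forward: 2,000,000 × 1.00723812 × 2.3504 = CNY 4,734,824.95.
Convert at spot and invest in CNY: 2,000,000 × 2.2974 × 1.000895575 = CNY 4,598,914.99.
The quoted forward overvalues PLN, so borrow CNY, buy PLN at spot, deposit the PLN at 9.04%, and sell the proceeds forward at 2.3504.
Profit = 4,734,824.95 − 4,598,914.99 = CNY 135,910.

CNY 135,910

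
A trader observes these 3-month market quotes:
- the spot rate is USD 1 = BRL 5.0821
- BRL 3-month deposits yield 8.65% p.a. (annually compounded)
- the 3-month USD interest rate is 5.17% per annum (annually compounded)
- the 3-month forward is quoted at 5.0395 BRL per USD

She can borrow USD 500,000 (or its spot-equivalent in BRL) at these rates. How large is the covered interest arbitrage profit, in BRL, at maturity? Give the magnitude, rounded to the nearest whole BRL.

BRL 42,598

T = 3/12 years.
Route A — deposit USD, sell forward: 500,000 × 1.012681715 × 5.0395 = BRL 2,551,704.75.
Route B — convert at spot, deposit BRL: 500,000 × 5.0821 × 1.020956957 = BRL 2,594,302.68.
The quoted forward undervalues USD, so borrow USD, convert to BRL at spot, deposit the BRL at 8.65%, and buy USD forward at 5.0395 to cover the loan.
Profit = 2,594,302.68 − 2,551,704.75 = BRL 42,598.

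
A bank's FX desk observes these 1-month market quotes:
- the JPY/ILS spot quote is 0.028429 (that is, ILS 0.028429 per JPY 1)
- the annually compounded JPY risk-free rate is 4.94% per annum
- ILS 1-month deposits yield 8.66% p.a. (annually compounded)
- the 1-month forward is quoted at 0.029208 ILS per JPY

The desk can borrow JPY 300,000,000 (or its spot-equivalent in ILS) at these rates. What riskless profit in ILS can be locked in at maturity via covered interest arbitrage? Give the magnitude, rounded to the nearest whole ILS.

T = 1/12 years.
Invest the JPY and cover forward: 300,000,000 × 1.004026298 × 0.029208 = ILS 8,797,680.03.
Convert at spot and invest in ILS: 300,000,000 × 0.028429 × 1.006945136 = ILS 8,587,932.98.
The quoted forward overvalues JPY, so borrow ILS, buy JPY at spot, deposit the JPY at 4.94%, and sell the proceeds forward at 0.029208.
Arbitrage profit = |8,797,680.03 − 8,587,932.98| = ILS 209,747.

ILS 209,747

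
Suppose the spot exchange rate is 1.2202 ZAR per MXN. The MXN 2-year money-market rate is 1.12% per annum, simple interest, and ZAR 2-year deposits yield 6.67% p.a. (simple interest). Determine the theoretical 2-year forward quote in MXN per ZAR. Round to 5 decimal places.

0.73928

T = 2 years.
ZAR growth factor: 1 + 0.0667×2 = 1.133400.
MXN accumulates by 1 + 0.0112×2 = 1.022400.
So F = 1.2202 × 1.133400 / 1.022400 = 1.352675 (ZAR/MXN).
Invert for MXN per ZAR: 1 / 1.352675 = 0.73928.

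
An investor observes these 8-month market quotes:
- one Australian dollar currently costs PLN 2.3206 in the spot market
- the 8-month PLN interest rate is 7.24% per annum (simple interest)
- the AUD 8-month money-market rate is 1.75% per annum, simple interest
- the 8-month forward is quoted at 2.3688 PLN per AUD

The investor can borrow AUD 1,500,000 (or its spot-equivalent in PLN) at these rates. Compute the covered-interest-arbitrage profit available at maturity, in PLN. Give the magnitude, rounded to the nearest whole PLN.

PLN 54,257

T = 8/12 years.
Route A — deposit AUD, sell forward: 1,500,000 × 1.011666667 × 2.3688 = PLN 3,594,654.00.
Route B — convert at spot, deposit PLN: 1,500,000 × 2.3206 × 1.048266667 = PLN 3,648,911.44.
The quoted forward undervalues AUD, so borrow AUD, convert to PLN at spot, deposit the PLN at 7.24%, and buy AUD forward at 2.3688 to cover the loan.
The gap between the two covered legs is PLN 54,257.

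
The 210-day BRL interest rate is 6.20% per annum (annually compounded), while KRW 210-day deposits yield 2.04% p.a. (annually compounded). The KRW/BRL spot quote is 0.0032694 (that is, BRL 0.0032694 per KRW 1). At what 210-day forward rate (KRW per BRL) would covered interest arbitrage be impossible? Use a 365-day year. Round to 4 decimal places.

298.9148

T = 210/365 years.
BRL growth factor: (1 + 0.0620)^(210/365) = 1.035214971.
Growth of 1 KRW over T: (1 + 0.0204)^(210/365) = 1.011686634.
Forward (BRL per KRW) = 0.0032694 × 1.035214971 / 1.011686634 = 0.00334543495.
Invert for KRW per BRL: 1 / 0.00334543495 = 298.9148.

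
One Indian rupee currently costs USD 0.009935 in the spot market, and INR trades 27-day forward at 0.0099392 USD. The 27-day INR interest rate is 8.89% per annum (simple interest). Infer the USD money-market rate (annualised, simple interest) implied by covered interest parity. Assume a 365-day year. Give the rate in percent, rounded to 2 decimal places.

9.47%

T = 27/365 years.
CIP gives F = S · g_USD/g_INR, so g_USD/g_INR = 0.0099392/0.009935 = 1.0004227.
INR growth factor: 1 + 0.0889×27/365 = 1.0065762.
That pins the USD growth at 1.0070017.
r = (1.0070017 − 1)/(27/365) = 0.094653 → 9.47%.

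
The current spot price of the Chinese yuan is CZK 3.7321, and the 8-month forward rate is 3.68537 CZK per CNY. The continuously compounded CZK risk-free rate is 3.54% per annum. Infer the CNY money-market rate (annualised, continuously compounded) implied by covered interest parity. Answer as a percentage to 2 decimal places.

5.43%

T = 8/12 years.
CIP gives F = S · g_CZK/g_CNY, so g_CZK/g_CNY = 3.68537/3.7321 = 0.9874789.
The CZK side grows by e^(0.0354×8/12) = 1.0238807.
So the CNY growth factor = 1.0368634.
Take logs: ln 1.0368634 / (8/12) = 0.054300, so 5.43%.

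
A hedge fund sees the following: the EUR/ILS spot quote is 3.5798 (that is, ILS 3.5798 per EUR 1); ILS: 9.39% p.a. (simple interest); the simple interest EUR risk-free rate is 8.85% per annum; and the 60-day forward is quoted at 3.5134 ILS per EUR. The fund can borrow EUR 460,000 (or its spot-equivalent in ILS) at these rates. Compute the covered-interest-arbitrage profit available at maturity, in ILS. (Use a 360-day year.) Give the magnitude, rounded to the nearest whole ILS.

ILS 32,477

T = 60/360 years.
Invest the EUR and cover forward: 460,000 × 1.014750 × 3.5134 = ILS 1,640,002.42.
Convert at spot and invest in ILS: 460,000 × 3.5798 × 1.015650 = ILS 1,672,478.98.
The quoted forward undervalues EUR, so borrow EUR, convert to ILS at spot, deposit the ILS at 9.39%, and buy EUR forward at 3.5134 to cover the loan.
The gap between the two covered legs is ILS 32,477.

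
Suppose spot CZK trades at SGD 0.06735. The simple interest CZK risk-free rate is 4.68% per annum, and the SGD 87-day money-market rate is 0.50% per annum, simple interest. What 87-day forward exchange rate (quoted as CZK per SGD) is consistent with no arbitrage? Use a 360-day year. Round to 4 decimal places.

14.9976

T = 87/360 years.
Growth of 1 SGD over T: 1 + 0.0050×87/360 = 1.00120833.
CZK growth factor: 1 + 0.0468×87/360 = 1.011310.
CIP: F = S · (grow SGD)/(grow CZK) = 0.06735 × 1.00120833/1.011310 = 0.066677261 SGD per CZK.
Quoted the other way: 1/0.066677261 = 14.9976 CZK per SGD.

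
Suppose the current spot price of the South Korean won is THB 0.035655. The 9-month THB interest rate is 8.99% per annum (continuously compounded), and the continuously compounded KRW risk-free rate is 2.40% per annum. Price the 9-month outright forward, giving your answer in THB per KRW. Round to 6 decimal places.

T = 9/12 years.
THB growth factor: e^(0.0899×9/12) = 1.069750.
KRW accumulates by e^(0.0240×9/12) = 1.018163.
Forward (THB per KRW) = 0.035655 × 1.069750 / 1.018163 = 0.03746152.

0.037462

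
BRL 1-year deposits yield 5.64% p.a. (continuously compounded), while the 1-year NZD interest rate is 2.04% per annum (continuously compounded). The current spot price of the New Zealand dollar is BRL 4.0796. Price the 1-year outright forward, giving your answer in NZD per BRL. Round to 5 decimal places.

0.23645

T = 1 year.
Growth of 1 BRL over T: e^(0.0564×1) = 1.0580208.
Growth of 1 NZD over T: e^(0.0204×1) = 1.0206095.
So F = 4.0796 × 1.0580208 / 1.0206095 = 4.229141 (BRL/NZD).
Quoted the other way: 1/4.229141 = 0.23645 NZD per BRL.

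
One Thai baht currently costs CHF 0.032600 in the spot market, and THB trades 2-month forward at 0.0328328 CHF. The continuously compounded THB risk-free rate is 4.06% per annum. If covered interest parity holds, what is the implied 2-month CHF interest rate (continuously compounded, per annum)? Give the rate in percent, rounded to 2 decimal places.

T = 2/12 years.
By CIP, F/S equals the CHF-to-THB growth ratio: 0.0328328/0.0326 = 1.0071411.
THB growth factor: e^(0.0406×2/12) = 1.0067896.
So the CHF growth factor = 1.0139792.
Take logs: ln 1.0139792 / (2/12) = 0.083294, so 8.33%.

8.33%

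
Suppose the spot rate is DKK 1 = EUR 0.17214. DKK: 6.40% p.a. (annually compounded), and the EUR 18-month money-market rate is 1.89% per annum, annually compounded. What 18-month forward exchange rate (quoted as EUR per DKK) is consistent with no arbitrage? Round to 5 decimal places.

0.16131

T = 18/12 years.
EUR accumulates by (1 + 0.0189)^(18/12) = 1.0284835.
DKK accumulates by (1 + 0.0640)^(18/12) = 1.097520.
Forward (EUR per DKK) = 0.17214 × 1.0284835 / 1.097520 = 0.1613120.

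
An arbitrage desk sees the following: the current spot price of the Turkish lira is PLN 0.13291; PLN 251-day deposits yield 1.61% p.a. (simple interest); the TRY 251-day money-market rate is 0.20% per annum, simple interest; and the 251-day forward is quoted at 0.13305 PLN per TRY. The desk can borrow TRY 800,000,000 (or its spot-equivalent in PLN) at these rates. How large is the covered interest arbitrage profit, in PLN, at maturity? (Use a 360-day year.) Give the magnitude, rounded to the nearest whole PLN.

PLN 933,137

T = 251/360 years.
Invest the TRY and cover forward: 800,000,000 × 1.00139444444 × 0.13305 = PLN 106,588,424.67.
Convert at spot and invest in PLN: 800,000,000 × 0.13291 × 1.01122527778 = PLN 107,521,561.34.
The quoted forward undervalues TRY, so borrow TRY, convert to PLN at spot, deposit the PLN at 1.61%, and buy TRY forward at 0.13305 to cover the loan.
Arbitrage profit = |106,588,424.67 − 107,521,561.34| = PLN 933,137.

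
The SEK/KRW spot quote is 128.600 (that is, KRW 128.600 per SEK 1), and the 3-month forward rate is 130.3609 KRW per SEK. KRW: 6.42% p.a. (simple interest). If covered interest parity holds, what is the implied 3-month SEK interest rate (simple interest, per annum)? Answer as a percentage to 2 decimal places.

T = 3/12 years.
F/S = 130.3609/128.6 = 1.0136928 = (growth of KRW) / (growth of SEK).
KRW growth factor: 1 + 0.0642×3/12 = 1.016050.
So the SEK growth factor = 1.0023254.
(1.0023254 − 1)/T = 0.009302, i.e. 0.93%.

0.93%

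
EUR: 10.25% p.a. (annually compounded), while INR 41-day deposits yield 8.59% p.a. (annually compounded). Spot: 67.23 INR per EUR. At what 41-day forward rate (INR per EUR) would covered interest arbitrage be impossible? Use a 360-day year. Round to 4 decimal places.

T = 41/360 years.
INR growth factor: (1 + 0.0859)^(41/360) = 1.00942967.
EUR accumulates by (1 + 0.1025)^(41/360) = 1.0111753.
CIP: F = S · (grow INR)/(grow EUR) = 67.23 × 1.00942967/1.0111753 = 67.113938 INR per EUR.

67.1139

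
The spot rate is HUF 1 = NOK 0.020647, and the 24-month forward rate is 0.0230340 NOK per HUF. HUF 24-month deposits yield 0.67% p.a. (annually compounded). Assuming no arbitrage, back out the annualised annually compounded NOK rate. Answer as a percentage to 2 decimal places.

T = 2 years.
F/S = 0.023034/0.020647 = 1.1156100 = (growth of NOK) / (growth of HUF).
HUF growth factor: (1 + 0.0067)^2 = 1.0134449.
Hence g_NOK = 1.1306093.
r = 1.1306093^(1/2) − 1 = 0.063301 → 6.33%.

6.33%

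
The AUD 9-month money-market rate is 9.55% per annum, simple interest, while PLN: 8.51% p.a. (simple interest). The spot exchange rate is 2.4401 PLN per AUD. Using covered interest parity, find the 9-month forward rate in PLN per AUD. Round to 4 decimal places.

2.4223

T = 9/12 years.
Growth of 1 PLN over T: 1 + 0.0851×9/12 = 1.063825.
AUD accumulates by 1 + 0.0955×9/12 = 1.071625.
Forward (PLN per AUD) = 2.4401 × 1.063825 / 1.071625 = 2.422339.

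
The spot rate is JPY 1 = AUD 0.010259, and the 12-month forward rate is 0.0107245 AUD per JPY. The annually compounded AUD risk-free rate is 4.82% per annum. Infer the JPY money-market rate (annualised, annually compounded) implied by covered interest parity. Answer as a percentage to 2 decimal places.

T = 1 year.
F/S = 0.0107245/0.010259 = 1.0453748 = (growth of AUD) / (growth of JPY).
The AUD side grows by (1 + 0.0482)^1 = 1.048200.
So the JPY growth factor = 1.0027026.
r = 1.0027026^(1/1) − 1 = 0.002703 → 0.27%.

0.27%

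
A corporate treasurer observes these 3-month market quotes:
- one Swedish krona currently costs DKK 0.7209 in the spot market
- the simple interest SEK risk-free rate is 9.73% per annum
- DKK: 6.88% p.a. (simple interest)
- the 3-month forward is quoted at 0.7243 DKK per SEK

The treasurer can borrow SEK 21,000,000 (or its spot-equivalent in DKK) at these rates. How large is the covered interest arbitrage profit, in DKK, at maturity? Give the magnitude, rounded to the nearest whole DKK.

DKK 181,001

T = 3/12 years.
Invest the SEK and cover forward: 21,000,000 × 1.024325 × 0.7243 = DKK 15,580,290.55.
Convert at spot and invest in DKK: 21,000,000 × 0.7209 × 1.017200 = DKK 15,399,289.08.
The quoted forward overvalues SEK, so borrow DKK, buy SEK at spot, deposit the SEK at 9.73%, and sell the proceeds forward at 0.7243.
Profit = 15,580,290.55 − 15,399,289.08 = DKK 181,001.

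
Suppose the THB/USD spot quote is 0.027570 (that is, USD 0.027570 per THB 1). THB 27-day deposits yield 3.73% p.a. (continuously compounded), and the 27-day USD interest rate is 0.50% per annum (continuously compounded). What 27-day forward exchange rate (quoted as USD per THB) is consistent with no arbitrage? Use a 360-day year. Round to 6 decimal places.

0.027503

T = 27/360 years.
Growth of 1 USD over T: e^(0.0050×27/360) = 1.0003751.
THB accumulates by e^(0.0373×27/360) = 1.0028014.
So F = 0.02757 × 1.0003751 / 1.0028014 = 0.02750329 (USD/THB).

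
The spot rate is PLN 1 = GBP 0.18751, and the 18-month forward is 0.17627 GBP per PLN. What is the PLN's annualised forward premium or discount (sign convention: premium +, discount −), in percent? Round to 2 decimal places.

T = 18/12 years.
Period premium: (0.17627 − 0.18751)/0.18751 = -0.0599435.
Per annum: -0.0599435 / (18/12) = -0.039962 = -4.00%.

-4.00%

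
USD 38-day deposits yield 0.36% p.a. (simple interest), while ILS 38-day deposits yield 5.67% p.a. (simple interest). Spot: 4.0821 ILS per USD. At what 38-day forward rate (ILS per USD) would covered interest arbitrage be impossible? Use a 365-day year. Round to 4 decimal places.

4.1047

T = 38/365 years.
ILS growth factor: 1 + 0.0567×38/365 = 1.005903.
Growth of 1 USD over T: 1 + 0.0036×38/365 = 1.0003748.
So F = 4.0821 × 1.005903 / 1.0003748 = 4.104658 (ILS/USD).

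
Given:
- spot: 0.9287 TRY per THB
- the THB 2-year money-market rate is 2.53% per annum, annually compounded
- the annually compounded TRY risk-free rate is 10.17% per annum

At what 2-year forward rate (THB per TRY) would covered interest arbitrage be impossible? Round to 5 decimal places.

0.93261

T = 2 years.
Growth of 1 TRY over T: (1 + 0.1017)^2 = 1.2137429.
THB growth factor: (1 + 0.0253)^2 = 1.0512401.
So F = 0.9287 × 1.2137429 / 1.0512401 = 1.072260 (TRY/THB).
Invert for THB per TRY: 1 / 1.072260 = 0.93261.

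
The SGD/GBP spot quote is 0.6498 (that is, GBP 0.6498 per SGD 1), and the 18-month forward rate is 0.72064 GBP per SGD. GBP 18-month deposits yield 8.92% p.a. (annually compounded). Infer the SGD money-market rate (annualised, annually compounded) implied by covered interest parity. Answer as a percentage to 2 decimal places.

T = 18/12 years.
CIP gives F = S · g_GBP/g_SGD, so g_GBP/g_SGD = 0.72064/0.6498 = 1.1090182.
The GBP side grows by (1 + 0.0892)^(18/12) = 1.1367408.
Hence g_SGD = 1.0249974.
r = 1.0249974^(12/18) − 1 = 0.016596 → 1.66%.

1.66%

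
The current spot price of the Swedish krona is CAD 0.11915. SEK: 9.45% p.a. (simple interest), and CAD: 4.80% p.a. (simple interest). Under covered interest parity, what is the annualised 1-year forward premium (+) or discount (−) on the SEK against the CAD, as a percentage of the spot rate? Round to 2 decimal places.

-4.25%

T = 1 year.
No-arbitrage forward: 0.11915 × 1.048000 / 1.094500 = 0.11408789 CAD/SEK.
Annualised premium = (F − S)/S × (1/T) = (0.11408789 − 0.11915)/0.11915 ÷ 1 = -4.25%.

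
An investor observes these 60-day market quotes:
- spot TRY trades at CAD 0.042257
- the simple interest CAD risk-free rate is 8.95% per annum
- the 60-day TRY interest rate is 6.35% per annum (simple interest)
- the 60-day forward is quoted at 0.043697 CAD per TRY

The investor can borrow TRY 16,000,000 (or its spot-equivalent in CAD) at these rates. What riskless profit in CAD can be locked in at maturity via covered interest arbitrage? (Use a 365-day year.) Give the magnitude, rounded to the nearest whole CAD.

T = 60/365 years.
Route A — deposit TRY, sell forward: 16,000,000 × 1.01043836 × 0.043697 = CAD 706,450.00.
Route B — convert at spot, deposit CAD: 16,000,000 × 0.042257 × 1.01471233 = CAD 686,059.18.
The quoted forward overvalues TRY, so borrow CAD, buy TRY at spot, deposit the TRY at 6.35%, and sell the proceeds forward at 0.043697.
Profit = 706,450.00 − 686,059.18 = CAD 20,391.

CAD 20,391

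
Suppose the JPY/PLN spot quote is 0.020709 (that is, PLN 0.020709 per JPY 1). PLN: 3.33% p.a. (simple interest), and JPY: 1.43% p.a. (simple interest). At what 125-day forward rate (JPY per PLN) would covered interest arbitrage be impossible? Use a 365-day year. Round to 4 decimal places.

47.9775

T = 125/365 years.
PLN accumulates by 1 + 0.0333×125/365 = 1.01140411.
Growth of 1 JPY over T: 1 + 0.0143×125/365 = 1.00489726.
So F = 0.020709 × 1.01140411 / 1.00489726 = 0.020843094 (PLN/JPY).
Quoted the other way: 1/0.020843094 = 47.9775 JPY per PLN.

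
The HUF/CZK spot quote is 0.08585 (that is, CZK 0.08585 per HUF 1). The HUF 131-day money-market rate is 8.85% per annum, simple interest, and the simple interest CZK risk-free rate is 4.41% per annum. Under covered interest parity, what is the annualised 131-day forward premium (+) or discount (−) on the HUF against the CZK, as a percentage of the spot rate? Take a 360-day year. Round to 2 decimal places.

-4.30%

T = 131/360 years.
CIP forward (CZK per HUF) = 0.08585 × 1.0160475/1.0322042 = 0.08450622.
Annualised premium = (F − S)/S × (1/T) = (0.08450622 − 0.08585)/0.08585 ÷ (131/360) = -4.30%.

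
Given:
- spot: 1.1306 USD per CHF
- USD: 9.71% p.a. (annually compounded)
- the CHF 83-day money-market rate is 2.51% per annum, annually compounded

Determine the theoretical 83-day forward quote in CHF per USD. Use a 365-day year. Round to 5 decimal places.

0.87094

T = 83/365 years.
USD growth factor: (1 + 0.0971)^(83/365) = 1.0212966.
CHF accumulates by (1 + 0.0251)^(83/365) = 1.0056531.
Forward (USD per CHF) = 1.1306 × 1.0212966 / 1.0056531 = 1.148187.
Invert for CHF per USD: 1 / 1.148187 = 0.87094.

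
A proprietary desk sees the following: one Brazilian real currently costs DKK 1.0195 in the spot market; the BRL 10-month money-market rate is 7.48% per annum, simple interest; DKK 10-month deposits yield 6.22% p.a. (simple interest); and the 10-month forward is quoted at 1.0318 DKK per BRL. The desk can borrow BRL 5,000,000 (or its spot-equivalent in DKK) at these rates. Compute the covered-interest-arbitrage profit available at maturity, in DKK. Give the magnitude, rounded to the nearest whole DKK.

DKK 118,857

T = 10/12 years.
Invest the BRL and cover forward: 5,000,000 × 1.062333333 × 1.0318 = DKK 5,480,577.66.
Convert at spot and invest in DKK: 5,000,000 × 1.0195 × 1.051833333 = DKK 5,361,720.41.
The quoted forward overvalues BRL, so borrow DKK, buy BRL at spot, deposit the BRL at 7.48%, and sell the proceeds forward at 1.0318.
Arbitrage profit = |5,480,577.66 − 5,361,720.41| = DKK 118,857.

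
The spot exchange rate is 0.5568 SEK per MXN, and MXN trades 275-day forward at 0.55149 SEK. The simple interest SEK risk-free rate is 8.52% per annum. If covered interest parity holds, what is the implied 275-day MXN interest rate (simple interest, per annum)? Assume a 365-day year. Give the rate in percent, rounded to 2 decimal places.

9.88%

T = 275/365 years.
F/S = 0.55149/0.5568 = 0.9904634 = (growth of SEK) / (growth of MXN).
SEK growth factor: 1 + 0.0852×275/365 = 1.0641918.
Hence g_MXN = 1.0744383.
(1.0744383 − 1)/T = 0.098800, i.e. 9.88%.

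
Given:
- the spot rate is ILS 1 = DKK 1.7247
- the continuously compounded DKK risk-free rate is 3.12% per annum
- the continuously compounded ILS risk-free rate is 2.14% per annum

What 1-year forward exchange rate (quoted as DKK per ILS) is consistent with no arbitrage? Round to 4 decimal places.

1.7417

T = 1 year.
DKK growth factor: e^(0.0312×1) = 1.0316918.
ILS growth factor: e^(0.0214×1) = 1.0216306.
So F = 1.7247 × 1.0316918 / 1.0216306 = 1.741685 (DKK/ILS).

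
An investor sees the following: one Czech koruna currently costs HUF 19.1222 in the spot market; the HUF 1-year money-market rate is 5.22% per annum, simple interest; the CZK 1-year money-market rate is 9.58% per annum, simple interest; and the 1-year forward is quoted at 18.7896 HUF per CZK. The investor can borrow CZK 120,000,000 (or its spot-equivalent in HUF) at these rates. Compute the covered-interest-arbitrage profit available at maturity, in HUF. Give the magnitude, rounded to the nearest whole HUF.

HUF 56,311,781

T = 1 year.
Keep in CZK, deliver into the forward: 120,000,000·1.095800·18.7896 = HUF 2,470,757,241.60.
Swap to HUF now, deposit: 120,000,000·19.1222·1.052200 = HUF 2,414,445,460.80.
The quoted forward overvalues CZK, so borrow HUF, buy CZK at spot, deposit the CZK at 9.58%, and sell the proceeds forward at 18.7896.
Profit = 2,470,757,241.60 − 2,414,445,460.80 = HUF 56,311,781.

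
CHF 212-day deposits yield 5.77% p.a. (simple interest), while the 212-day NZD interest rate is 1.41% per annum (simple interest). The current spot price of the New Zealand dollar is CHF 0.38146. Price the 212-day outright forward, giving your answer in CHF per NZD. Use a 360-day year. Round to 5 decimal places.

T = 212/360 years.
CHF growth factor: 1 + 0.0577×212/360 = 1.0339789.
Growth of 1 NZD over T: 1 + 0.0141×212/360 = 1.0083033.
CIP: F = S · (grow CHF)/(grow NZD) = 0.38146 × 1.0339789/1.0083033 = 0.3911736 CHF per NZD.

0.39117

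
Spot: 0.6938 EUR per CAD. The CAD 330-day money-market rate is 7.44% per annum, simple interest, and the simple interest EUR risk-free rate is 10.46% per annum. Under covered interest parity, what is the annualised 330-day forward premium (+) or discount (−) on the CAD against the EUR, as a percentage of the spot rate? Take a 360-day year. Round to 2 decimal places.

+2.83%

T = 330/360 years.
No-arbitrage forward: 0.6938 × 1.0958833 / 1.068200 = 0.7117804 EUR/CAD.
(F − S)/S ÷ T = (0.7117804 − 0.6938)/0.6938/(330/360) = 0.028272 → 2.83%.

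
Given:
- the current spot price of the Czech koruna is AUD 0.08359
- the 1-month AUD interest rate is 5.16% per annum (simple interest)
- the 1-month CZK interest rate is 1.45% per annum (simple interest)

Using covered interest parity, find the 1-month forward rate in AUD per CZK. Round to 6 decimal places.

T = 1/12 years.
AUD accumulates by 1 + 0.0516×1/12 = 1.004300.
CZK accumulates by 1 + 0.0145×1/12 = 1.0012083.
Forward (AUD per CZK) = 0.08359 × 1.004300 / 1.0012083 = 0.08384812.

0.083848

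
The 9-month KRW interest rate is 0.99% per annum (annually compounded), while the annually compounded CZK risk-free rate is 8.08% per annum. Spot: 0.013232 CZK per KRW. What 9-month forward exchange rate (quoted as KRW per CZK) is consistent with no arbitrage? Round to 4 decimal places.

71.8248

T = 9/12 years.
CZK growth factor: (1 + 0.0808)^(9/12) = 1.06000766.
KRW accumulates by (1 + 0.0099)^(9/12) = 1.00741585.
CIP: F = S · (grow CZK)/(grow KRW) = 0.013232 × 1.06000766/1.00741585 = 0.013922772 CZK per KRW.
Invert for KRW per CZK: 1 / 0.013922772 = 71.8248.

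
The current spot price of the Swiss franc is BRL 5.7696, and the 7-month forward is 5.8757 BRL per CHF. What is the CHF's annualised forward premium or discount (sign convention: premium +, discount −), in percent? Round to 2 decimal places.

+3.15%

T = 7/12 years.
(F − S)/S = (5.8757 − 5.7696)/5.7696 = 0.0183895.
Annualise by dividing by T: 0.0183895 / (7/12) = 0.031525 → 3.15%.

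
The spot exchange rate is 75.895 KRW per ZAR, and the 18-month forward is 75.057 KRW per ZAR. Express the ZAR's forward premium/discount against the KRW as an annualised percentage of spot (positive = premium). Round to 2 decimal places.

-0.74%

T = 18/12 years.
(F − S)/S = (75.057 − 75.895)/75.895 = -0.0110416.
Annualise by dividing by T: -0.0110416 / (18/12) = -0.007361 → -0.74%.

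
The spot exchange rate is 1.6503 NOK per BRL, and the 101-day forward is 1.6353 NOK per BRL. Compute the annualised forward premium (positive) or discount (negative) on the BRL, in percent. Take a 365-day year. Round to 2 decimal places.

-3.28%

T = 101/365 years.
BRL trades forward at -0.90893% vs spot over the period.
Per annum: -0.0090893 / (101/365) = -0.032847 = -3.28%.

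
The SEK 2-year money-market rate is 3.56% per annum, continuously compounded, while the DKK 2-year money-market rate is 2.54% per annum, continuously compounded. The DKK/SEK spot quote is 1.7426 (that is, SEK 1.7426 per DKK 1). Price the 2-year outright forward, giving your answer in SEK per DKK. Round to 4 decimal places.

T = 2 years.
Growth of 1 SEK over T: e^(0.0356×2) = 1.073796.
DKK growth factor: e^(0.0254×2) = 1.0521124.
So F = 1.7426 × 1.073796 / 1.0521124 = 1.778514 (SEK/DKK).

1.7785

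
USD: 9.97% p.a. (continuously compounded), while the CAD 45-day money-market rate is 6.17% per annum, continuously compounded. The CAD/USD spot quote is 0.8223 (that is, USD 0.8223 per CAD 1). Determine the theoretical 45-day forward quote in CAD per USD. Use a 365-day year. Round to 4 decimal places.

1.2104

T = 45/365 years.
USD accumulates by e^(0.0997×45/365) = 1.0123676.
Growth of 1 CAD over T: e^(0.0617×45/365) = 1.0076359.
Forward (USD per CAD) = 0.8223 × 1.0123676 / 1.0076359 = 0.8261614.
Invert for CAD per USD: 1 / 0.8261614 = 1.2104.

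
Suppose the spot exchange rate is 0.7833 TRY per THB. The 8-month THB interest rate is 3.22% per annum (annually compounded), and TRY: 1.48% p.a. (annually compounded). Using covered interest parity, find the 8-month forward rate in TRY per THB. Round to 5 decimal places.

T = 8/12 years.
Growth of 1 TRY over T: (1 + 0.0148)^(8/12) = 1.0098425.
Growth of 1 THB over T: (1 + 0.0322)^(8/12) = 1.0213531.
So F = 0.7833 × 1.0098425 / 1.0213531 = 0.7744722 (TRY/THB).

0.77447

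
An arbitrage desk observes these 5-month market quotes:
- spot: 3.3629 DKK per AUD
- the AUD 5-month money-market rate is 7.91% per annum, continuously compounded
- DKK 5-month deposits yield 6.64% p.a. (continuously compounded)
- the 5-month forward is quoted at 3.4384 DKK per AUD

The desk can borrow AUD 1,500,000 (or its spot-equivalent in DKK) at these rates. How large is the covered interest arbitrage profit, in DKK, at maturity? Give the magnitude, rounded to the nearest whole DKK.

T = 5/12 years.
Keep in AUD, deliver into the forward: 1,500,000·1.033507476·3.4384 = DKK 5,330,418.16.
Swap to DKK now, deposit: 1,500,000·3.3629·1.028052943 = DKK 5,185,858.86.
The quoted forward overvalues AUD, so borrow DKK, buy AUD at spot, deposit the AUD at 7.91%, and sell the proceeds forward at 3.4384.
The gap between the two covered legs is DKK 144,559.

DKK 144,559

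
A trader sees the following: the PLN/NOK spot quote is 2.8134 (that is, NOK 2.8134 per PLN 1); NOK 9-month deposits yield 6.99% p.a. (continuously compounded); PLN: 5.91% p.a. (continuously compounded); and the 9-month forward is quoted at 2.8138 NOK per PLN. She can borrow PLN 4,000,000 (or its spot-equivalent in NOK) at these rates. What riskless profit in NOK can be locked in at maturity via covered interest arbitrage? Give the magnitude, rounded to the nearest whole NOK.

NOK 94,000

T = 9/12 years.
Keep in PLN, deliver into the forward: 4,000,000·1.0453220293·2.8138 = NOK 11,765,308.50.
Swap to NOK now, deposit: 4,000,000·2.8134·1.0538235224 = NOK 11,859,308.39.
The quoted forward undervalues PLN, so borrow PLN, convert to NOK at spot, deposit the NOK at 6.99%, and buy PLN forward at 2.8138 to cover the loan.
The gap between the two covered legs is NOK 94,000.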